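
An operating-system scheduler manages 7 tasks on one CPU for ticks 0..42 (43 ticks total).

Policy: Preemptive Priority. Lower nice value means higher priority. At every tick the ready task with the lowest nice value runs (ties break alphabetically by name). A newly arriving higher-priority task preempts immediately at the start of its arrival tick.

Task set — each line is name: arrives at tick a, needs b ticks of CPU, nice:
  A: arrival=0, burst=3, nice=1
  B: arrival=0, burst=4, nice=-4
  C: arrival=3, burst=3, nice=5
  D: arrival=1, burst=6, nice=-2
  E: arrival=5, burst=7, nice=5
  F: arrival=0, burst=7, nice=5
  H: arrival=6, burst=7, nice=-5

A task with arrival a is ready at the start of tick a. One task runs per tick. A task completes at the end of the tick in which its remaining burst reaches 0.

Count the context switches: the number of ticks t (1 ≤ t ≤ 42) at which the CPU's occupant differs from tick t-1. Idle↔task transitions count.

context switches = 8

t=0: ready={A,B,F} → run B
t=1: ready={A,B,D,F} → run B
t=2: ready={A,B,D,F} → run B
t=3: ready={A,B,C,D,F} → run B
t=4: ready={A,C,D,F} → run D
t=5: ready={A,C,D,E,F} → run D
t=6: ready={A,C,D,E,F,H} → run H
t=7: ready={A,C,D,E,F,H} → run H
t=8: ready={A,C,D,E,F,H} → run H
t=9: ready={A,C,D,E,F,H} → run H
t=10: ready={A,C,D,E,F,H} → run H
t=11: ready={A,C,D,E,F,H} → run H
t=12: ready={A,C,D,E,F,H} → run H
t=13: ready={A,C,D,E,F} → run D
t=14: ready={A,C,D,E,F} → run D
t=15: ready={A,C,D,E,F} → run D
t=16: ready={A,C,D,E,F} → run D
t=17: ready={A,C,E,F} → run A
t=18: ready={A,C,E,F} → run A
t=19: ready={A,C,E,F} → run A
t=20: ready={C,E,F} → run C
t=21: ready={C,E,F} → run C
t=22: ready={C,E,F} → run C
t=23: ready={E,F} → run E
t=24: ready={E,F} → run E
t=25: ready={E,F} → run E
t=26: ready={E,F} → run E
t=27: ready={E,F} → run E
t=28: ready={E,F} → run E
t=29: ready={E,F} → run E
t=30: ready={F} → run F
t=31: ready={F} → run F
t=32: ready={F} → run F
t=33: ready={F} → run F
t=34: ready={F} → run F
t=35: ready={F} → run F
t=36: ready={F} → run F
t=37: (idle)
t=38: (idle)
t=39: (idle)
t=40: (idle)
t=41: (idle)
t=42: (idle)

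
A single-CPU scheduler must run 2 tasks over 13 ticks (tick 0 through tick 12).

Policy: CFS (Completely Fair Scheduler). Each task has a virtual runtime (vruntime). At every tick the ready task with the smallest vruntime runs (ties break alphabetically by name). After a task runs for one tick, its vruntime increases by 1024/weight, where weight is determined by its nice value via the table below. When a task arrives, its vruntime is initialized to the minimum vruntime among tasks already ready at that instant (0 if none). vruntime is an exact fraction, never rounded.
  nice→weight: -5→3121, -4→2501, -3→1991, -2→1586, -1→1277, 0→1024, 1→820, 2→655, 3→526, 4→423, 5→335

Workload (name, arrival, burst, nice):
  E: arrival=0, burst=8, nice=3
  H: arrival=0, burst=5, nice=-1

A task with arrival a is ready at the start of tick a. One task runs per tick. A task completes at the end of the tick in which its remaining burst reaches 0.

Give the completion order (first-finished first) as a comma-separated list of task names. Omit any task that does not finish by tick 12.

completion order = H, E

t=0: vr[E=0 H=0] → run E
t=1: vr[E=512/263 H=0] → run H
t=2: vr[E=512/263 H=1024/1277] → run H
t=3: vr[E=512/263 H=2048/1277] → run H
t=4: vr[E=512/263 H=3072/1277] → run E
t=5: vr[E=1024/263 H=3072/1277] → run H
t=6: vr[E=1024/263 H=4096/1277] → run H
t=7: vr[E=1024/263] → run E
t=8: vr[E=1536/263] → run E
t=9: vr[E=2048/263] → run E
t=10: vr[E=2560/263] → run E
t=11: vr[E=3072/263] → run E
t=12: vr[E=3584/263] → run E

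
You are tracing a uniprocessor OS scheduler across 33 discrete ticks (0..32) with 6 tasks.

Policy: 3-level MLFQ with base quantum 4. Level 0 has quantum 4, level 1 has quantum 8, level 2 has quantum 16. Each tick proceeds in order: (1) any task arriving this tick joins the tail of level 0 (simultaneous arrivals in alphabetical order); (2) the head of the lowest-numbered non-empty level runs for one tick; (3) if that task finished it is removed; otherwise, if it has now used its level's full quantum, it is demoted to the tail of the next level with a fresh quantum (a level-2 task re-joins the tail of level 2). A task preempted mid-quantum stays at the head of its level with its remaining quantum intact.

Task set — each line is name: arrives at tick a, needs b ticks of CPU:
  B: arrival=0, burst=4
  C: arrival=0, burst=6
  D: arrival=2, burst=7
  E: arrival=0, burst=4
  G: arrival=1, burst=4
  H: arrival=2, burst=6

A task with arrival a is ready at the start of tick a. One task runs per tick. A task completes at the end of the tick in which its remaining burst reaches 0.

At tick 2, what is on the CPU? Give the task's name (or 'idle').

t=0: L0/L1/L2 = BCE/-/- → run B
t=1: L0/L1/L2 = BCEG/-/- → run B
t=2: L0/L1/L2 = BCEGDH/-/- → run B
t=3: L0/L1/L2 = BCEGDH/-/- → run B
t=4: L0/L1/L2 = CEGDH/-/- → run C
t=5: L0/L1/L2 = CEGDH/-/- → run C
t=6: L0/L1/L2 = CEGDH/-/- → run C
t=7: L0/L1/L2 = CEGDH/-/- → run C
t=8: L0/L1/L2 = EGDH/C/- → run E
t=9: L0/L1/L2 = EGDH/C/- → run E
t=10: L0/L1/L2 = EGDH/C/- → run E
t=11: L0/L1/L2 = EGDH/C/- → run E
t=12: L0/L1/L2 = GDH/C/- → run G
t=13: L0/L1/L2 = GDH/C/- → run G
t=14: L0/L1/L2 = GDH/C/- → run G
t=15: L0/L1/L2 = GDH/C/- → run G
t=16: L0/L1/L2 = DH/C/- → run D
t=17: L0/L1/L2 = DH/C/- → run D
t=18: L0/L1/L2 = DH/C/- → run D
t=19: L0/L1/L2 = DH/C/- → run D
t=20: L0/L1/L2 = H/CD/- → run H
t=21: L0/L1/L2 = H/CD/- → run H
t=22: L0/L1/L2 = H/CD/- → run H
t=23: L0/L1/L2 = H/CD/- → run H
t=24: L0/L1/L2 = -/CDH/- → run C
t=25: L0/L1/L2 = -/CDH/- → run C
t=26: L0/L1/L2 = -/DH/- → run D
t=27: L0/L1/L2 = -/DH/- → run D
t=28: L0/L1/L2 = -/DH/- → run D
t=29: L0/L1/L2 = -/H/- → run H
t=30: L0/L1/L2 = -/H/- → run H
t=31: (idle)
t=32: (idle)

running at tick 2 = B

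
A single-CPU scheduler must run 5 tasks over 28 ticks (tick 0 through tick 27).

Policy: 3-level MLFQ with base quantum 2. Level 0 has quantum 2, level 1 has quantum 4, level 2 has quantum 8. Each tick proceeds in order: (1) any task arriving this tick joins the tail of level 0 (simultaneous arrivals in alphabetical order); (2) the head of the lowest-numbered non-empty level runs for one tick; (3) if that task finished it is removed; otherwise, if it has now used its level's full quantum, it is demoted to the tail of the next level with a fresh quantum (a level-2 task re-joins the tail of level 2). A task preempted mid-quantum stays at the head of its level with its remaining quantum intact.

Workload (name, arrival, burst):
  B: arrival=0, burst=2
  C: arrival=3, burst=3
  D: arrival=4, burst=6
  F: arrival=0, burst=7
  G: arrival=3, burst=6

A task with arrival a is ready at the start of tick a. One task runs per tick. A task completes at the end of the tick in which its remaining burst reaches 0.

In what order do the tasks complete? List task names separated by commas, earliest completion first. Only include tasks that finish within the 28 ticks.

t=0: L0/L1/L2 = BF/-/- → run B
t=1: L0/L1/L2 = BF/-/- → run B
t=2: L0/L1/L2 = F/-/- → run F
t=3: L0/L1/L2 = FCG/-/- → run F
t=4: L0/L1/L2 = CGD/F/- → run C
t=5: L0/L1/L2 = CGD/F/- → run C
t=6: L0/L1/L2 = GD/FC/- → run G
t=7: L0/L1/L2 = GD/FC/- → run G
t=8: L0/L1/L2 = D/FCG/- → run D
t=9: L0/L1/L2 = D/FCG/- → run D
t=10: L0/L1/L2 = -/FCGD/- → run F
t=11: L0/L1/L2 = -/FCGD/- → run F
t=12: L0/L1/L2 = -/FCGD/- → run F
t=13: L0/L1/L2 = -/FCGD/- → run F
t=14: L0/L1/L2 = -/CGD/F → run C
t=15: L0/L1/L2 = -/GD/F → run G
t=16: L0/L1/L2 = -/GD/F → run G
t=17: L0/L1/L2 = -/GD/F → run G
t=18: L0/L1/L2 = -/GD/F → run G
t=19: L0/L1/L2 = -/D/F → run D
t=20: L0/L1/L2 = -/D/F → run D
t=21: L0/L1/L2 = -/D/F → run D
t=22: L0/L1/L2 = -/D/F → run D
t=23: L0/L1/L2 = -/-/F → run F
t=24: (idle)
t=25: (idle)
t=26: (idle)
t=27: (idle)

completion order = B, C, G, D, F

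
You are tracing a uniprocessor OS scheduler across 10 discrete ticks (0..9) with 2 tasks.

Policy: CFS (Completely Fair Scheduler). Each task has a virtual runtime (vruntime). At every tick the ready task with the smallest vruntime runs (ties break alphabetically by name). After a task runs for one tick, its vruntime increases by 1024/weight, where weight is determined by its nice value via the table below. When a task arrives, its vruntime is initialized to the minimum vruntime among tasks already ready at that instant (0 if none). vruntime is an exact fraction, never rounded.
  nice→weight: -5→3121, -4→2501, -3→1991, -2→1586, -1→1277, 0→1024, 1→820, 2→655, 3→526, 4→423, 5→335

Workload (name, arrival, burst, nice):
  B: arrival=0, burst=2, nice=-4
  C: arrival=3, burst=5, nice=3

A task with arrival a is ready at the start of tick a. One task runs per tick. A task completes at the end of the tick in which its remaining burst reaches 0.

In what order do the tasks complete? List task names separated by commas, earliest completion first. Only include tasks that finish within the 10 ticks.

completion order = B, C

t=0: vr[B=0] → run B
t=1: vr[B=1024/2501] → run B
t=2: (idle)
t=3: vr[C=0] → run C
t=4: vr[C=512/263] → run C
t=5: vr[C=1024/263] → run C
t=6: vr[C=1536/263] → run C
t=7: vr[C=2048/263] → run C
t=8: (idle)
t=9: (idle)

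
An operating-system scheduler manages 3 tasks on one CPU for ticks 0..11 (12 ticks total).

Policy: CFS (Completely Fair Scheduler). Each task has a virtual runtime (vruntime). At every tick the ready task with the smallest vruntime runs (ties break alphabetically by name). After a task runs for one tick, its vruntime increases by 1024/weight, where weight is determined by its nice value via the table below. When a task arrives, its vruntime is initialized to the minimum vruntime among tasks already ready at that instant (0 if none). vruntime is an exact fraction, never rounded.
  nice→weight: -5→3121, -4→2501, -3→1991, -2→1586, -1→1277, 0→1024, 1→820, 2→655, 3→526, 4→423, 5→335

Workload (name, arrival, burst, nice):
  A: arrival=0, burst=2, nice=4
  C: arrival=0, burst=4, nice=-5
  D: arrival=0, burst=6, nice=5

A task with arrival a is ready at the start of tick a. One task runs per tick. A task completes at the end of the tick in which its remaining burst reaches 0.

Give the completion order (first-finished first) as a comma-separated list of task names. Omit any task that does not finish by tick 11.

completion order = C, A, D

t=0: vr[A=0 C=0 D=0] → run A
t=1: vr[A=1024/423 C=0 D=0] → run C
t=2: vr[A=1024/423 C=1024/3121 D=0] → run D
t=3: vr[A=1024/423 C=1024/3121 D=1024/335] → run C
t=4: vr[A=1024/423 C=2048/3121 D=1024/335] → run C
t=5: vr[A=1024/423 C=3072/3121 D=1024/335] → run C
t=6: vr[A=1024/423 D=1024/335] → run A
t=7: vr[D=1024/335] → run D
t=8: vr[D=2048/335] → run D
t=9: vr[D=3072/335] → run D
t=10: vr[D=4096/335] → run D
t=11: vr[D=1024/67] → run D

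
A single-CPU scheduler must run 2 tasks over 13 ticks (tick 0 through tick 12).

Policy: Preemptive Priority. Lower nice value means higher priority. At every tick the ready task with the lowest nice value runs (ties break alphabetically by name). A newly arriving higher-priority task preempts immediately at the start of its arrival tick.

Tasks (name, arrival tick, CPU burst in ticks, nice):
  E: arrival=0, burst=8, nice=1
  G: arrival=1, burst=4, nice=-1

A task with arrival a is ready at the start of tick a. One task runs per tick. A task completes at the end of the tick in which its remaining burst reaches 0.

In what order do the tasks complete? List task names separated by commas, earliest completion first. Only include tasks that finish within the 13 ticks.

completion order = G, E

t=0: ready={E} → run E
t=1: ready={E,G} → run G
t=2: ready={E,G} → run G
t=3: ready={E,G} → run G
t=4: ready={E,G} → run G
t=5: ready={E} → run E
t=6: ready={E} → run E
t=7: ready={E} → run E
t=8: ready={E} → run E
t=9: ready={E} → run E
t=10: ready={E} → run E
t=11: ready={E} → run E
t=12: (idle)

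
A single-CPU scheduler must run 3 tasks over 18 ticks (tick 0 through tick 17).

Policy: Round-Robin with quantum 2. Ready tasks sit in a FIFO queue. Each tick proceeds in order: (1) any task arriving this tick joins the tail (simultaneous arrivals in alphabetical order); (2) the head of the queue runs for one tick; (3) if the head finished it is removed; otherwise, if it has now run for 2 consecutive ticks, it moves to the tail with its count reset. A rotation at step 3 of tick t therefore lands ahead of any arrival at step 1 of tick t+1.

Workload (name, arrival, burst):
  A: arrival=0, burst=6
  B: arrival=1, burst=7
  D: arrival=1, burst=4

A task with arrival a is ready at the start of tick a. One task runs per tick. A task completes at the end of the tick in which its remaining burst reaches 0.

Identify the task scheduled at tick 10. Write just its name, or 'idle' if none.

running at tick 10 = D

t=0: queue=[A] q_used=0 → run A
t=1: queue=[A,B,D] q_used=1 → run A
t=2: queue=[B,D,A] q_used=0 → run B
t=3: queue=[B,D,A] q_used=1 → run B
t=4: queue=[D,A,B] q_used=0 → run D
t=5: queue=[D,A,B] q_used=1 → run D
t=6: queue=[A,B,D] q_used=0 → run A
t=7: queue=[A,B,D] q_used=1 → run A
t=8: queue=[B,D,A] q_used=0 → run B
t=9: queue=[B,D,A] q_used=1 → run B
t=10: queue=[D,A,B] q_used=0 → run D
t=11: queue=[D,A,B] q_used=1 → run D
t=12: queue=[A,B] q_used=0 → run A
t=13: queue=[A,B] q_used=1 → run A
t=14: queue=[B] q_used=0 → run B
t=15: queue=[B] q_used=1 → run B
t=16: queue=[B] q_used=0 → run B
t=17: (idle)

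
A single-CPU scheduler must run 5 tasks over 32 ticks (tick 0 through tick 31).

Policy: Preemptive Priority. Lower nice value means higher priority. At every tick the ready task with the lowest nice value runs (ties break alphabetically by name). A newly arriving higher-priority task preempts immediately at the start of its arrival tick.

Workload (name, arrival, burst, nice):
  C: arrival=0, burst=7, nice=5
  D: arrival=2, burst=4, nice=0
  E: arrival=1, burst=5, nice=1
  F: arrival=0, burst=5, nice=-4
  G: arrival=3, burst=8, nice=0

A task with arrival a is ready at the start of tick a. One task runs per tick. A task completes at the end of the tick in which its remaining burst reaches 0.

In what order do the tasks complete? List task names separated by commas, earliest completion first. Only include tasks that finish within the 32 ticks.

t=0: ready={C,F} → run F
t=1: ready={C,E,F} → run F
t=2: ready={C,D,E,F} → run F
t=3: ready={C,D,E,F,G} → run F
t=4: ready={C,D,E,F,G} → run F
t=5: ready={C,D,E,G} → run D
t=6: ready={C,D,E,G} → run D
t=7: ready={C,D,E,G} → run D
t=8: ready={C,D,E,G} → run D
t=9: ready={C,E,G} → run G
t=10: ready={C,E,G} → run G
t=11: ready={C,E,G} → run G
t=12: ready={C,E,G} → run G
t=13: ready={C,E,G} → run G
t=14: ready={C,E,G} → run G
t=15: ready={C,E,G} → run G
t=16: ready={C,E,G} → run G
t=17: ready={C,E} → run E
t=18: ready={C,E} → run E
t=19: ready={C,E} → run E
t=20: ready={C,E} → run E
t=21: ready={C,E} → run E
t=22: ready={C} → run C
t=23: ready={C} → run C
t=24: ready={C} → run C
t=25: ready={C} → run C
t=26: ready={C} → run C
t=27: ready={C} → run C
t=28: ready={C} → run C
t=29: (idle)
t=30: (idle)
t=31: (idle)

completion order = F, D, G, E, C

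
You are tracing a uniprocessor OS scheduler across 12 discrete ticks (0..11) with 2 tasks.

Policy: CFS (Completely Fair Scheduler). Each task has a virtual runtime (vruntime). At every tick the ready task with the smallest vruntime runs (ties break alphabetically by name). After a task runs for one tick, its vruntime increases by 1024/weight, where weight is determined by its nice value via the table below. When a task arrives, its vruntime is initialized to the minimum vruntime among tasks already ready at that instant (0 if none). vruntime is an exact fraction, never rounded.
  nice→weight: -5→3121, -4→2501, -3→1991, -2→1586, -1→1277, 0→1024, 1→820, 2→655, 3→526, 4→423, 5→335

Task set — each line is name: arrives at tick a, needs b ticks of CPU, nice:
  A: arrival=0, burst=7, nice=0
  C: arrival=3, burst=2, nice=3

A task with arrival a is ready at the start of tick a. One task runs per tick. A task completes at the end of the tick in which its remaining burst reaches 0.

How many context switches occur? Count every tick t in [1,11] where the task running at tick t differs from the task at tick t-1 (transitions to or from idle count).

context switches = 5

t=0: vr[A=0] → run A
t=1: vr[A=1] → run A
t=2: vr[A=2] → run A
t=3: vr[A=3 C=3] → run A
t=4: vr[A=4 C=3] → run C
t=5: vr[A=4 C=1301/263] → run A
t=6: vr[A=5 C=1301/263] → run C
t=7: vr[A=5] → run A
t=8: vr[A=6] → run A
t=9: (idle)
t=10: (idle)
t=11: (idle)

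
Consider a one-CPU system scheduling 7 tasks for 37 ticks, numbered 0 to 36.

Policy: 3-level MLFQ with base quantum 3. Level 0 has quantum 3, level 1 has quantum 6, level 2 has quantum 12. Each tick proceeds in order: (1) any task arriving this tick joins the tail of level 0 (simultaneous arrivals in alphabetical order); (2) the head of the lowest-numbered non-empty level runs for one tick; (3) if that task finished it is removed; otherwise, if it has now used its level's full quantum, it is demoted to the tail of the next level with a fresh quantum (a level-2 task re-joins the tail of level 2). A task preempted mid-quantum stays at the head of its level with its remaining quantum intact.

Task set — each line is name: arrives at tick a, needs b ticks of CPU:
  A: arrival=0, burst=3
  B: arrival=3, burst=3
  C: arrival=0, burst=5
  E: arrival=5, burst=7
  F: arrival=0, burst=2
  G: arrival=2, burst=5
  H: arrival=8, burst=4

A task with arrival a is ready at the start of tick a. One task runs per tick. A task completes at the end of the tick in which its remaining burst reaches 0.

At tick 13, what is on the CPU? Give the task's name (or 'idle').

t=0: L0/L1/L2 = ACF/-/- → run A
t=1: L0/L1/L2 = ACF/-/- → run A
t=2: L0/L1/L2 = ACFG/-/- → run A
t=3: L0/L1/L2 = CFGB/-/- → run C
t=4: L0/L1/L2 = CFGB/-/- → run C
t=5: L0/L1/L2 = CFGBE/-/- → run C
t=6: L0/L1/L2 = FGBE/C/- → run F
t=7: L0/L1/L2 = FGBE/C/- → run F
t=8: L0/L1/L2 = GBEH/C/- → run G
t=9: L0/L1/L2 = GBEH/C/- → run G
t=10: L0/L1/L2 = GBEH/C/- → run G
t=11: L0/L1/L2 = BEH/CG/- → run B
t=12: L0/L1/L2 = BEH/CG/- → run B
t=13: L0/L1/L2 = BEH/CG/- → run B
t=14: L0/L1/L2 = EH/CG/- → run E
t=15: L0/L1/L2 = EH/CG/- → run E
t=16: L0/L1/L2 = EH/CG/- → run E
t=17: L0/L1/L2 = H/CGE/- → run H
t=18: L0/L1/L2 = H/CGE/- → run H
t=19: L0/L1/L2 = H/CGE/- → run H
t=20: L0/L1/L2 = -/CGEH/- → run C
t=21: L0/L1/L2 = -/CGEH/- → run C
t=22: L0/L1/L2 = -/GEH/- → run G
t=23: L0/L1/L2 = -/GEH/- → run G
t=24: L0/L1/L2 = -/EH/- → run E
t=25: L0/L1/L2 = -/EH/- → run E
t=26: L0/L1/L2 = -/EH/- → run E
t=27: L0/L1/L2 = -/EH/- → run E
t=28: L0/L1/L2 = -/H/- → run H
t=29: (idle)
t=30: (idle)
t=31: (idle)
t=32: (idle)
t=33: (idle)
t=34: (idle)
t=35: (idle)
t=36: (idle)

running at tick 13 = B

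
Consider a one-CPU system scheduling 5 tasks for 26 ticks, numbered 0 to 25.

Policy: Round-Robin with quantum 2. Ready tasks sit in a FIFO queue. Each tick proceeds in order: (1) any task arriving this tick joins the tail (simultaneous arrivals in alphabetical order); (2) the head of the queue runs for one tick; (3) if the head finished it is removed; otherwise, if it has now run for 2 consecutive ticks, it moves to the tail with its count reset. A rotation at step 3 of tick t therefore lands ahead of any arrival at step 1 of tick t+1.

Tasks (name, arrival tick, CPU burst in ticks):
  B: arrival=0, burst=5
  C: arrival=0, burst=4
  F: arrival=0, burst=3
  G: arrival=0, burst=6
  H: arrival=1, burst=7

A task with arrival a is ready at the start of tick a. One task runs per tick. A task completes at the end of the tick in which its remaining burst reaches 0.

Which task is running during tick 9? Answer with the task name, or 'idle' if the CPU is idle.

t=0: queue=[B,C,F,G] q_used=0 → run B
t=1: queue=[B,C,F,G,H] q_used=1 → run B
t=2: queue=[C,F,G,H,B] q_used=0 → run C
t=3: queue=[C,F,G,H,B] q_used=1 → run C
t=4: queue=[F,G,H,B,C] q_used=0 → run F
t=5: queue=[F,G,H,B,C] q_used=1 → run F
t=6: queue=[G,H,B,C,F] q_used=0 → run G
t=7: queue=[G,H,B,C,F] q_used=1 → run G
t=8: queue=[H,B,C,F,G] q_used=0 → run H
t=9: queue=[H,B,C,F,G] q_used=1 → run H
t=10: queue=[B,C,F,G,H] q_used=0 → run B
t=11: queue=[B,C,F,G,H] q_used=1 → run B
t=12: queue=[C,F,G,H,B] q_used=0 → run C
t=13: queue=[C,F,G,H,B] q_used=1 → run C
t=14: queue=[F,G,H,B] q_used=0 → run F
t=15: queue=[G,H,B] q_used=0 → run G
t=16: queue=[G,H,B] q_used=1 → run G
t=17: queue=[H,B,G] q_used=0 → run H
t=18: queue=[H,B,G] q_used=1 → run H
t=19: queue=[B,G,H] q_used=0 → run B
t=20: queue=[G,H] q_used=0 → run G
t=21: queue=[G,H] q_used=1 → run G
t=22: queue=[H] q_used=0 → run H
t=23: queue=[H] q_used=1 → run H
t=24: queue=[H] q_used=0 → run H
t=25: (idle)

running at tick 9 = H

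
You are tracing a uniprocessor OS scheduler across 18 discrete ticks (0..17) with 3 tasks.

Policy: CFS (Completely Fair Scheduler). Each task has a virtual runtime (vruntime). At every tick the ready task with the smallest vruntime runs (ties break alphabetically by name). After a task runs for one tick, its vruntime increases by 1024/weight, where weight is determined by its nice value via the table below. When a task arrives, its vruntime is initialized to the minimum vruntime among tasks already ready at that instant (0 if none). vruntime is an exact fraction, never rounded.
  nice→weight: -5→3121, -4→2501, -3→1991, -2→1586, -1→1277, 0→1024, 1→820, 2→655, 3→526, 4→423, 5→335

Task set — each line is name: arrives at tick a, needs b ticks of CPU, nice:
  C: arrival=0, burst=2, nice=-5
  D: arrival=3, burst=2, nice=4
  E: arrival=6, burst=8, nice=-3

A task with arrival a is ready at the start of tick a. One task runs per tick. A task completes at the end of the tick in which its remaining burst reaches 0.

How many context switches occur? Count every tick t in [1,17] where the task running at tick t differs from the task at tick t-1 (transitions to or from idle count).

context switches = 5

t=0: vr[C=0] → run C
t=1: vr[C=1024/3121] → run C
t=2: (idle)
t=3: vr[D=0] → run D
t=4: vr[D=1024/423] → run D
t=5: (idle)
t=6: vr[E=0] → run E
t=7: vr[E=1024/1991] → run E
t=8: vr[E=2048/1991] → run E
t=9: vr[E=3072/1991] → run E
t=10: vr[E=4096/1991] → run E
t=11: vr[E=5120/1991] → run E
t=12: vr[E=6144/1991] → run E
t=13: vr[E=7168/1991] → run E
t=14: (idle)
t=15: (idle)
t=16: (idle)
t=17: (idle)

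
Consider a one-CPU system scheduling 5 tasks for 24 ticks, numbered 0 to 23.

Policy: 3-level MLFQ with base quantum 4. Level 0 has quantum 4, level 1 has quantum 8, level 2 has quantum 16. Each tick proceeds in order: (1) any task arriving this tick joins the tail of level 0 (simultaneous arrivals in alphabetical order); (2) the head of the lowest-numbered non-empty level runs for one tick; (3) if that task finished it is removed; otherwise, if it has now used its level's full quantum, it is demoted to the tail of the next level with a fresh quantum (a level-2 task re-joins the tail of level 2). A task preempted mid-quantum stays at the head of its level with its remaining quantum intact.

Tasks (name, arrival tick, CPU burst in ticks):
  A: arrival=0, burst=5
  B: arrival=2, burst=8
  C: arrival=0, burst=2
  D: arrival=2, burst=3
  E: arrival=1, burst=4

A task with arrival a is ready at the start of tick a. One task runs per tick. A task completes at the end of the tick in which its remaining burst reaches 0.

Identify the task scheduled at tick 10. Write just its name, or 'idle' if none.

t=0: L0/L1/L2 = AC/-/- → run A
t=1: L0/L1/L2 = ACE/-/- → run A
t=2: L0/L1/L2 = ACEBD/-/- → run A
t=3: L0/L1/L2 = ACEBD/-/- → run A
t=4: L0/L1/L2 = CEBD/A/- → run C
t=5: L0/L1/L2 = CEBD/A/- → run C
t=6: L0/L1/L2 = EBD/A/- → run E
t=7: L0/L1/L2 = EBD/A/- → run E
t=8: L0/L1/L2 = EBD/A/- → run E
t=9: L0/L1/L2 = EBD/A/- → run E
t=10: L0/L1/L2 = BD/A/- → run B
t=11: L0/L1/L2 = BD/A/- → run B
t=12: L0/L1/L2 = BD/A/- → run B
t=13: L0/L1/L2 = BD/A/- → run B
t=14: L0/L1/L2 = D/AB/- → run D
t=15: L0/L1/L2 = D/AB/- → run D
t=16: L0/L1/L2 = D/AB/- → run D
t=17: L0/L1/L2 = -/AB/- → run A
t=18: L0/L1/L2 = -/B/- → run B
t=19: L0/L1/L2 = -/B/- → run B
t=20: L0/L1/L2 = -/B/- → run B
t=21: L0/L1/L2 = -/B/- → run B
t=22: (idle)
t=23: (idle)

running at tick 10 = B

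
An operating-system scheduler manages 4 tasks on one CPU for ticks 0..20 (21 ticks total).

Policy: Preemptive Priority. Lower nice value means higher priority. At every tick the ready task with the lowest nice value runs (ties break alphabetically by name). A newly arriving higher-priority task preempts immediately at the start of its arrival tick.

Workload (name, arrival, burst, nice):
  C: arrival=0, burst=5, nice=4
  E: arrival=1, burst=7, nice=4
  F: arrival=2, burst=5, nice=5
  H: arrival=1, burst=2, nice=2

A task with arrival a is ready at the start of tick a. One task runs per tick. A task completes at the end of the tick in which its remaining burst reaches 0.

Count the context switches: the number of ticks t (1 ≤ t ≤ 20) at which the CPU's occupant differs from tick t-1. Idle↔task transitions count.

context switches = 5

t=0: ready={C} → run C
t=1: ready={C,E,H} → run H
t=2: ready={C,E,F,H} → run H
t=3: ready={C,E,F} → run C
t=4: ready={C,E,F} → run C
t=5: ready={C,E,F} → run C
t=6: ready={C,E,F} → run C
t=7: ready={E,F} → run E
t=8: ready={E,F} → run E
t=9: ready={E,F} → run E
t=10: ready={E,F} → run E
t=11: ready={E,F} → run E
t=12: ready={E,F} → run E
t=13: ready={E,F} → run E
t=14: ready={F} → run F
t=15: ready={F} → run F
t=16: ready={F} → run F
t=17: ready={F} → run F
t=18: ready={F} → run F
t=19: (idle)
t=20: (idle)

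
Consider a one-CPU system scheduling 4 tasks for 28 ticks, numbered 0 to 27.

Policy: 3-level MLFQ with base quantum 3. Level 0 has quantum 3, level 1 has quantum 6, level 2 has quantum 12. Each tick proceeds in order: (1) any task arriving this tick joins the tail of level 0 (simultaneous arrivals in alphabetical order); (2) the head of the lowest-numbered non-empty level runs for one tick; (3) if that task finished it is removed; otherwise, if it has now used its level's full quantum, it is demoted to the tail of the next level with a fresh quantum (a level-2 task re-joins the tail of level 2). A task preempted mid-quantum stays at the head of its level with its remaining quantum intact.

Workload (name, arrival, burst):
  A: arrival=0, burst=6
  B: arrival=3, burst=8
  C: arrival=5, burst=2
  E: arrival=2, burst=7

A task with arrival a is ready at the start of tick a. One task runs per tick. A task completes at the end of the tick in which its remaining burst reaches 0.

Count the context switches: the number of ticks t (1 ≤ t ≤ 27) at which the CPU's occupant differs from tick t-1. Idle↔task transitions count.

context switches = 7

t=0: L0/L1/L2 = A/-/- → run A
t=1: L0/L1/L2 = A/-/- → run A
t=2: L0/L1/L2 = AE/-/- → run A
t=3: L0/L1/L2 = EB/A/- → run E
t=4: L0/L1/L2 = EB/A/- → run E
t=5: L0/L1/L2 = EBC/A/- → run E
t=6: L0/L1/L2 = BC/AE/- → run B
t=7: L0/L1/L2 = BC/AE/- → run B
t=8: L0/L1/L2 = BC/AE/- → run B
t=9: L0/L1/L2 = C/AEB/- → run C
t=10: L0/L1/L2 = C/AEB/- → run C
t=11: L0/L1/L2 = -/AEB/- → run A
t=12: L0/L1/L2 = -/AEB/- → run A
t=13: L0/L1/L2 = -/AEB/- → run A
t=14: L0/L1/L2 = -/EB/- → run E
t=15: L0/L1/L2 = -/EB/- → run E
t=16: L0/L1/L2 = -/EB/- → run E
t=17: L0/L1/L2 = -/EB/- → run E
t=18: L0/L1/L2 = -/B/- → run B
t=19: L0/L1/L2 = -/B/- → run B
t=20: L0/L1/L2 = -/B/- → run B
t=21: L0/L1/L2 = -/B/- → run B
t=22: L0/L1/L2 = -/B/- → run B
t=23: (idle)
t=24: (idle)
t=25: (idle)
t=26: (idle)
t=27: (idle)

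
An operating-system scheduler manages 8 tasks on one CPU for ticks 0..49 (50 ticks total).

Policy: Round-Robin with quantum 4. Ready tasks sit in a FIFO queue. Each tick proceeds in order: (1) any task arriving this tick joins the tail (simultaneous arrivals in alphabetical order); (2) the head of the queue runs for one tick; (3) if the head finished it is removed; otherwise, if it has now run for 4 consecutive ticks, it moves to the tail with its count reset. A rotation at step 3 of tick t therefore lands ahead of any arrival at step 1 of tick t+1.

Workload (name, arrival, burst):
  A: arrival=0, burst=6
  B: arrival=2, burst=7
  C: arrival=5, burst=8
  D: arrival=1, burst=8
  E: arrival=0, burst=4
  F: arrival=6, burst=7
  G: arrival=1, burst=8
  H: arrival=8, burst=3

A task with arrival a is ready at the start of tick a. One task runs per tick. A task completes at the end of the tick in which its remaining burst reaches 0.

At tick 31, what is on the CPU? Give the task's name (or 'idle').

t=0: queue=[A,E] q_used=0 → run A
t=1: queue=[A,E,D,G] q_used=1 → run A
t=2: queue=[A,E,D,G,B] q_used=2 → run A
t=3: queue=[A,E,D,G,B] q_used=3 → run A
t=4: queue=[E,D,G,B,A] q_used=0 → run E
t=5: queue=[E,D,G,B,A,C] q_used=1 → run E
t=6: queue=[E,D,G,B,A,C,F] q_used=2 → run E
t=7: queue=[E,D,G,B,A,C,F] q_used=3 → run E
t=8: queue=[D,G,B,A,C,F,H] q_used=0 → run D
t=9: queue=[D,G,B,A,C,F,H] q_used=1 → run D
t=10: queue=[D,G,B,A,C,F,H] q_used=2 → run D
t=11: queue=[D,G,B,A,C,F,H] q_used=3 → run D
t=12: queue=[G,B,A,C,F,H,D] q_used=0 → run G
t=13: queue=[G,B,A,C,F,H,D] q_used=1 → run G
t=14: queue=[G,B,A,C,F,H,D] q_used=2 → run G
t=15: queue=[G,B,A,C,F,H,D] q_used=3 → run G
t=16: queue=[B,A,C,F,H,D,G] q_used=0 → run B
t=17: queue=[B,A,C,F,H,D,G] q_used=1 → run B
t=18: queue=[B,A,C,F,H,D,G] q_used=2 → run B
t=19: queue=[B,A,C,F,H,D,G] q_used=3 → run B
t=20: queue=[A,C,F,H,D,G,B] q_used=0 → run A
t=21: queue=[A,C,F,H,D,G,B] q_used=1 → run A
t=22: queue=[C,F,H,D,G,B] q_used=0 → run C
t=23: queue=[C,F,H,D,G,B] q_used=1 → run C
t=24: queue=[C,F,H,D,G,B] q_used=2 → run C
t=25: queue=[C,F,H,D,G,B] q_used=3 → run C
t=26: queue=[F,H,D,G,B,C] q_used=0 → run F
t=27: queue=[F,H,D,G,B,C] q_used=1 → run F
t=28: queue=[F,H,D,G,B,C] q_used=2 → run F
t=29: queue=[F,H,D,G,B,C] q_used=3 → run F
t=30: queue=[H,D,G,B,C,F] q_used=0 → run H
t=31: queue=[H,D,G,B,C,F] q_used=1 → run H
t=32: queue=[H,D,G,B,C,F] q_used=2 → run H
t=33: queue=[D,G,B,C,F] q_used=0 → run D
t=34: queue=[D,G,B,C,F] q_used=1 → run D
t=35: queue=[D,G,B,C,F] q_used=2 → run D
t=36: queue=[D,G,B,C,F] q_used=3 → run D
t=37: queue=[G,B,C,F] q_used=0 → run G
t=38: queue=[G,B,C,F] q_used=1 → run G
t=39: queue=[G,B,C,F] q_used=2 → run G
t=40: queue=[G,B,C,F] q_used=3 → run G
t=41: queue=[B,C,F] q_used=0 → run B
t=42: queue=[B,C,F] q_used=1 → run B
t=43: queue=[B,C,F] q_used=2 → run B
t=44: queue=[C,F] q_used=0 → run C
t=45: queue=[C,F] q_used=1 → run C
t=46: queue=[C,F] q_used=2 → run C
t=47: queue=[C,F] q_used=3 → run C
t=48: queue=[F] q_used=0 → run F
t=49: queue=[F] q_used=1 → run F

running at tick 31 = H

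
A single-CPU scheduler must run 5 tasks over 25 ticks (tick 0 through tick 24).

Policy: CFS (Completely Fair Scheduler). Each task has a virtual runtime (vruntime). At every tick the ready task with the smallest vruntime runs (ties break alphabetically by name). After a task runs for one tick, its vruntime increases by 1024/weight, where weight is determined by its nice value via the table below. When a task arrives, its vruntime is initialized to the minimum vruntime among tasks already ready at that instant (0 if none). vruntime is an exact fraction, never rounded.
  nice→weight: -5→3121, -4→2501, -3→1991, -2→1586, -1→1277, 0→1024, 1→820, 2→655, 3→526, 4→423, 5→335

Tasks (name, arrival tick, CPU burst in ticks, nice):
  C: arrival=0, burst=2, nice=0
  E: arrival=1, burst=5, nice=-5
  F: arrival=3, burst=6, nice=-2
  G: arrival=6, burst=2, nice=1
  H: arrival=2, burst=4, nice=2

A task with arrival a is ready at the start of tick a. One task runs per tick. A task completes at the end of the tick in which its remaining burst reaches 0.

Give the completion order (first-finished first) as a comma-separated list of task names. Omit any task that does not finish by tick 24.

t=0: vr[C=0] → run C
t=1: vr[C=1 E=1] → run C
t=2: vr[E=1 H=1] → run E
t=3: vr[E=4145/3121 F=1 H=1] → run F
t=4: vr[E=4145/3121 F=1305/793 H=1] → run H
t=5: vr[E=4145/3121 F=1305/793 H=1679/655] → run E
t=6: vr[E=5169/3121 F=1305/793 G=1305/793 H=1679/655] → run F
t=7: vr[E=5169/3121 F=1817/793 G=1305/793 H=1679/655] → run G
t=8: vr[E=5169/3121 F=1817/793 G=470533/162565 H=1679/655] → run E
t=9: vr[E=6193/3121 F=1817/793 G=470533/162565 H=1679/655] → run E
t=10: vr[E=7217/3121 F=1817/793 G=470533/162565 H=1679/655] → run F
t=11: vr[E=7217/3121 F=2329/793 G=470533/162565 H=1679/655] → run E
t=12: vr[F=2329/793 G=470533/162565 H=1679/655] → run H
t=13: vr[F=2329/793 G=470533/162565 H=2703/655] → run G
t=14: vr[F=2329/793 H=2703/655] → run F
t=15: vr[F=2841/793 H=2703/655] → run F
t=16: vr[F=3353/793 H=2703/655] → run H
t=17: vr[F=3353/793 H=3727/655] → run F
t=18: vr[H=3727/655] → run H
t=19: (idle)
t=20: (idle)
t=21: (idle)
t=22: (idle)
t=23: (idle)
t=24: (idle)

completion order = C, E, G, F, H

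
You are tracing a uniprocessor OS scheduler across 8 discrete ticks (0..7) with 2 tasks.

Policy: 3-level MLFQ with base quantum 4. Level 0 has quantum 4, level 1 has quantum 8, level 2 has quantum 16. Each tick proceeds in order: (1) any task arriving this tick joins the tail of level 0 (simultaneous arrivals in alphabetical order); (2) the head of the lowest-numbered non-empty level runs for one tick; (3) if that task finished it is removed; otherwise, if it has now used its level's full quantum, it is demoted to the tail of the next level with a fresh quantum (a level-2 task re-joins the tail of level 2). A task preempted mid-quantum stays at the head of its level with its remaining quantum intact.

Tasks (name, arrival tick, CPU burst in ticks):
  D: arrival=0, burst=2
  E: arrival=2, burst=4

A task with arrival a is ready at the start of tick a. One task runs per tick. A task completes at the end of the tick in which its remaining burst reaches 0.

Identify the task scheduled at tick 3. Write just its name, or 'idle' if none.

t=0: L0/L1/L2 = D/-/- → run D
t=1: L0/L1/L2 = D/-/- → run D
t=2: L0/L1/L2 = E/-/- → run E
t=3: L0/L1/L2 = E/-/- → run E
t=4: L0/L1/L2 = E/-/- → run E
t=5: L0/L1/L2 = E/-/- → run E
t=6: (idle)
t=7: (idle)

running at tick 3 = E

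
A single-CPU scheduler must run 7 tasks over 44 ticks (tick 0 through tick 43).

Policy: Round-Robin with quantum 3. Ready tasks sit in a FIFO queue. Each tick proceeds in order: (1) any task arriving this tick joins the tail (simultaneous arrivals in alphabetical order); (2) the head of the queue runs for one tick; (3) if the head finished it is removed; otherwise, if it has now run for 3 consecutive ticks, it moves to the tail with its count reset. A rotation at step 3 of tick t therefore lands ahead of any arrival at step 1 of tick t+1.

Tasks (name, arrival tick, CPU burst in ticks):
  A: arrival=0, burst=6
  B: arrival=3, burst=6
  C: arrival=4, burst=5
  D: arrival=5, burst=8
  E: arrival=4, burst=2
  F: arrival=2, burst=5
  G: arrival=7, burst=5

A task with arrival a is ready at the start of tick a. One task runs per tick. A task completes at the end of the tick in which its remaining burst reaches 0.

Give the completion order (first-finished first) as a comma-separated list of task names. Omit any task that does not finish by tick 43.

completion order = A, E, F, B, C, G, D

t=0: queue=[A] q_used=0 → run A
t=1: queue=[A] q_used=1 → run A
t=2: queue=[A,F] q_used=2 → run A
t=3: queue=[F,A,B] q_used=0 → run F
t=4: queue=[F,A,B,C,E] q_used=1 → run F
t=5: queue=[F,A,B,C,E,D] q_used=2 → run F
t=6: queue=[A,B,C,E,D,F] q_used=0 → run A
t=7: queue=[A,B,C,E,D,F,G] q_used=1 → run A
t=8: queue=[A,B,C,E,D,F,G] q_used=2 → run A
t=9: queue=[B,C,E,D,F,G] q_used=0 → run B
t=10: queue=[B,C,E,D,F,G] q_used=1 → run B
t=11: queue=[B,C,E,D,F,G] q_used=2 → run B
t=12: queue=[C,E,D,F,G,B] q_used=0 → run C
t=13: queue=[C,E,D,F,G,B] q_used=1 → run C
t=14: queue=[C,E,D,F,G,B] q_used=2 → run C
t=15: queue=[E,D,F,G,B,C] q_used=0 → run E
t=16: queue=[E,D,F,G,B,C] q_used=1 → run E
t=17: queue=[D,F,G,B,C] q_used=0 → run D
t=18: queue=[D,F,G,B,C] q_used=1 → run D
t=19: queue=[D,F,G,B,C] q_used=2 → run D
t=20: queue=[F,G,B,C,D] q_used=0 → run F
t=21: queue=[F,G,B,C,D] q_used=1 → run F
t=22: queue=[G,B,C,D] q_used=0 → run G
t=23: queue=[G,B,C,D] q_used=1 → run G
t=24: queue=[G,B,C,D] q_used=2 → run G
t=25: queue=[B,C,D,G] q_used=0 → run B
t=26: queue=[B,C,D,G] q_used=1 → run B
t=27: queue=[B,C,D,G] q_used=2 → run B
t=28: queue=[C,D,G] q_used=0 → run C
t=29: queue=[C,D,G] q_used=1 → run C
t=30: queue=[D,G] q_used=0 → run D
t=31: queue=[D,G] q_used=1 → run D
t=32: queue=[D,G] q_used=2 → run D
t=33: queue=[G,D] q_used=0 → run G
t=34: queue=[G,D] q_used=1 → run G
t=35: queue=[D] q_used=0 → run D
t=36: queue=[D] q_used=1 → run D
t=37: (idle)
t=38: (idle)
t=39: (idle)
t=40: (idle)
t=41: (idle)
t=42: (idle)
t=43: (idle)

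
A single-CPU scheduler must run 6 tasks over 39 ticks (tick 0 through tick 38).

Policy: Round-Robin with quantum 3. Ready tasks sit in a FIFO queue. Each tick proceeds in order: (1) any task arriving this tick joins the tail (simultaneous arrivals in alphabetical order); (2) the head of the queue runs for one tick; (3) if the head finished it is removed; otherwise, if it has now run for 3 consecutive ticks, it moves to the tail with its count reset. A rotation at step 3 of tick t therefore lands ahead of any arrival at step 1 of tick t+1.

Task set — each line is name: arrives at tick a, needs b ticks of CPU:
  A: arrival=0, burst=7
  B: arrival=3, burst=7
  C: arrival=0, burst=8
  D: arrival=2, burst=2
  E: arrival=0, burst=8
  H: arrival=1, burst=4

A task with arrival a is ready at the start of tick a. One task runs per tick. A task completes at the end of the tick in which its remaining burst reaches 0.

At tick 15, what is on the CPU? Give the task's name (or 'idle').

running at tick 15 = A

t=0: queue=[A,C,E] q_used=0 → run A
t=1: queue=[A,C,E,H] q_used=1 → run A
t=2: queue=[A,C,E,H,D] q_used=2 → run A
t=3: queue=[C,E,H,D,A,B] q_used=0 → run C
t=4: queue=[C,E,H,D,A,B] q_used=1 → run C
t=5: queue=[C,E,H,D,A,B] q_used=2 → run C
t=6: queue=[E,H,D,A,B,C] q_used=0 → run E
t=7: queue=[E,H,D,A,B,C] q_used=1 → run E
t=8: queue=[E,H,D,A,B,C] q_used=2 → run E
t=9: queue=[H,D,A,B,C,E] q_used=0 → run H
t=10: queue=[H,D,A,B,C,E] q_used=1 → run H
t=11: queue=[H,D,A,B,C,E] q_used=2 → run H
t=12: queue=[D,A,B,C,E,H] q_used=0 → run D
t=13: queue=[D,A,B,C,E,H] q_used=1 → run D
t=14: queue=[A,B,C,E,H] q_used=0 → run A
t=15: queue=[A,B,C,E,H] q_used=1 → run A
t=16: queue=[A,B,C,E,H] q_used=2 → run A
t=17: queue=[B,C,E,H,A] q_used=0 → run B
t=18: queue=[B,C,E,H,A] q_used=1 → run B
t=19: queue=[B,C,E,H,A] q_used=2 → run B
t=20: queue=[C,E,H,A,B] q_used=0 → run C
t=21: queue=[C,E,H,A,B] q_used=1 → run C
t=22: queue=[C,E,H,A,B] q_used=2 → run C
t=23: queue=[E,H,A,B,C] q_used=0 → run E
t=24: queue=[E,H,A,B,C] q_used=1 → run E
t=25: queue=[E,H,A,B,C] q_used=2 → run E
t=26: queue=[H,A,B,C,E] q_used=0 → run H
t=27: queue=[A,B,C,E] q_used=0 → run A
t=28: queue=[B,C,E] q_used=0 → run B
t=29: queue=[B,C,E] q_used=1 → run B
t=30: queue=[B,C,E] q_used=2 → run B
t=31: queue=[C,E,B] q_used=0 → run C
t=32: queue=[C,E,B] q_used=1 → run C
t=33: queue=[E,B] q_used=0 → run E
t=34: queue=[E,B] q_used=1 → run E
t=35: queue=[B] q_used=0 → run B
t=36: (idle)
t=37: (idle)
t=38: (idle)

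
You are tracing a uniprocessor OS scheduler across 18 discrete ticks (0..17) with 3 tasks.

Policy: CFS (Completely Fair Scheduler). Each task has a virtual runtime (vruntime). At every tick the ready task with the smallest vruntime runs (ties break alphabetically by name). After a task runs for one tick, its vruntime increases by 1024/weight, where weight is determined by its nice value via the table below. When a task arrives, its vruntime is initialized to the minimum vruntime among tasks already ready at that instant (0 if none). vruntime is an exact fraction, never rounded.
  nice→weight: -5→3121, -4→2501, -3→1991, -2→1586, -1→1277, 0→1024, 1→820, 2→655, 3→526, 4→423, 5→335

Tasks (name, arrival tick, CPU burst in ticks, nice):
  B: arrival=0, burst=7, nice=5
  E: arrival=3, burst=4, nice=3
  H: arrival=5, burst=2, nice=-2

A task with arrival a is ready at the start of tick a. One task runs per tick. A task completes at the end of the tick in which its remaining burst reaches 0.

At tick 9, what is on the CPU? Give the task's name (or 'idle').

t=0: vr[B=0] → run B
t=1: vr[B=1024/335] → run B
t=2: vr[B=2048/335] → run B
t=3: vr[B=3072/335 E=3072/335] → run B
t=4: vr[B=4096/335 E=3072/335] → run E
t=5: vr[B=4096/335 E=979456/88105 H=979456/88105] → run E
t=6: vr[B=4096/335 E=1150976/88105 H=979456/88105] → run H
t=7: vr[B=4096/335 E=1150976/88105 H=821818368/69867265] → run H
t=8: vr[B=4096/335 E=1150976/88105] → run B
t=9: vr[B=1024/67 E=1150976/88105] → run E
t=10: vr[B=1024/67 E=1322496/88105] → run E
t=11: vr[B=1024/67] → run B
t=12: vr[B=6144/335] → run B
t=13: (idle)
t=14: (idle)
t=15: (idle)
t=16: (idle)
t=17: (idle)

running at tick 9 = E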